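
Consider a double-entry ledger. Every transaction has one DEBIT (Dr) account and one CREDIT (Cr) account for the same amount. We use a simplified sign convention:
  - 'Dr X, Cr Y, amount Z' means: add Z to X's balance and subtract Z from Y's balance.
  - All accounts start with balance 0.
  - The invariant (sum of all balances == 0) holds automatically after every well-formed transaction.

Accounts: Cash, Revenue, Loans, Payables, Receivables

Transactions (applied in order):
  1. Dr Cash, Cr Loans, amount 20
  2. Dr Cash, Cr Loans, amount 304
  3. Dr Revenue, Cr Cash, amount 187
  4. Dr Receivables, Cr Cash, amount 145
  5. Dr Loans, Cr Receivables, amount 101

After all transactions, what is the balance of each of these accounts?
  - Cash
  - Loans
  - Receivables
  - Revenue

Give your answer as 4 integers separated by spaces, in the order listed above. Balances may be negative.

Answer: -8 -223 44 187

Derivation:
After txn 1 (Dr Cash, Cr Loans, amount 20): Cash=20 Loans=-20
After txn 2 (Dr Cash, Cr Loans, amount 304): Cash=324 Loans=-324
After txn 3 (Dr Revenue, Cr Cash, amount 187): Cash=137 Loans=-324 Revenue=187
After txn 4 (Dr Receivables, Cr Cash, amount 145): Cash=-8 Loans=-324 Receivables=145 Revenue=187
After txn 5 (Dr Loans, Cr Receivables, amount 101): Cash=-8 Loans=-223 Receivables=44 Revenue=187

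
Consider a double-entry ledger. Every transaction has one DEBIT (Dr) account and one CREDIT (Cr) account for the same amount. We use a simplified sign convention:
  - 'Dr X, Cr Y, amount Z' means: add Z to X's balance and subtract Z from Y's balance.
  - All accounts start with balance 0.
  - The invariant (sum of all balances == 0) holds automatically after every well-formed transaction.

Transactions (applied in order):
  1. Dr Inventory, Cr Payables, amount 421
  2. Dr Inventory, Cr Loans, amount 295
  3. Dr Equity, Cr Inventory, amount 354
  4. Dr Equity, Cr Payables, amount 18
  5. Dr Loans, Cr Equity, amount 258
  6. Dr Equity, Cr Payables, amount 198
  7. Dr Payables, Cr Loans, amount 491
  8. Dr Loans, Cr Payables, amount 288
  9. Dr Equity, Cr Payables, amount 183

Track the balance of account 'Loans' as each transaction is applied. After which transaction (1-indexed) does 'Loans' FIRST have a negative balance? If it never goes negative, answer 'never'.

Answer: 2

Derivation:
After txn 1: Loans=0
After txn 2: Loans=-295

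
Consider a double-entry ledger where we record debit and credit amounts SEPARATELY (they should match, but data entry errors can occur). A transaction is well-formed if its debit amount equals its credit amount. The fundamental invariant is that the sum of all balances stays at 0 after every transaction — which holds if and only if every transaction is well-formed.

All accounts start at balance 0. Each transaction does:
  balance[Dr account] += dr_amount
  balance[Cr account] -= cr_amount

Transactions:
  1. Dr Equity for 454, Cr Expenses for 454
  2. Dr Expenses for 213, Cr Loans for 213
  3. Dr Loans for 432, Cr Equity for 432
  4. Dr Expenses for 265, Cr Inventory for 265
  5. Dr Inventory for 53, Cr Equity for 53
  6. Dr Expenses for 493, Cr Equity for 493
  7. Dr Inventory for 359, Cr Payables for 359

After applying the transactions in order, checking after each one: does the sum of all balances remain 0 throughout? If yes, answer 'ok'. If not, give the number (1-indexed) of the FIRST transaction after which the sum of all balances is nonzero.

Answer: ok

Derivation:
After txn 1: dr=454 cr=454 sum_balances=0
After txn 2: dr=213 cr=213 sum_balances=0
After txn 3: dr=432 cr=432 sum_balances=0
After txn 4: dr=265 cr=265 sum_balances=0
After txn 5: dr=53 cr=53 sum_balances=0
After txn 6: dr=493 cr=493 sum_balances=0
After txn 7: dr=359 cr=359 sum_balances=0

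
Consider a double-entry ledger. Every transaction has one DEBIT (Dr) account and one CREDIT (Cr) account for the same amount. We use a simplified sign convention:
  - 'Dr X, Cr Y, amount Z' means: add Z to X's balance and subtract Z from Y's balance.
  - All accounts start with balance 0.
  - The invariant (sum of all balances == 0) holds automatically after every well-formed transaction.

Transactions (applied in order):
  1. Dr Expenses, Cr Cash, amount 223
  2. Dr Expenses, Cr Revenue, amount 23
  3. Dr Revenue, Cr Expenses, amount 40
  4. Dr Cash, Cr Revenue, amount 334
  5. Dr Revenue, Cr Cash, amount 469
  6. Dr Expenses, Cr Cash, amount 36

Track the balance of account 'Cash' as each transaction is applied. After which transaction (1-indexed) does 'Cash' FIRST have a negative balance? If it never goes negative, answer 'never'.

After txn 1: Cash=-223

Answer: 1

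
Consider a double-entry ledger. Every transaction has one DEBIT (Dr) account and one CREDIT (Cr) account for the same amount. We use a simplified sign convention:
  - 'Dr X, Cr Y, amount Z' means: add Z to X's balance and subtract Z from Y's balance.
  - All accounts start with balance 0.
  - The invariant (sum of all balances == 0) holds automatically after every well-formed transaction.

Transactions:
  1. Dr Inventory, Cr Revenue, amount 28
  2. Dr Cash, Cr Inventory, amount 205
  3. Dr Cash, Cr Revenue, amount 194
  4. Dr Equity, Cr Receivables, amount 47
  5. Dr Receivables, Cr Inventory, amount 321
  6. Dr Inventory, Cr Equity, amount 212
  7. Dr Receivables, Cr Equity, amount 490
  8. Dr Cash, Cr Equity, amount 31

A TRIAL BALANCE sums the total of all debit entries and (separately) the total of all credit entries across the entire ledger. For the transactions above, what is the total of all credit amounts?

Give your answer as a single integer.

Answer: 1528

Derivation:
Txn 1: credit+=28
Txn 2: credit+=205
Txn 3: credit+=194
Txn 4: credit+=47
Txn 5: credit+=321
Txn 6: credit+=212
Txn 7: credit+=490
Txn 8: credit+=31
Total credits = 1528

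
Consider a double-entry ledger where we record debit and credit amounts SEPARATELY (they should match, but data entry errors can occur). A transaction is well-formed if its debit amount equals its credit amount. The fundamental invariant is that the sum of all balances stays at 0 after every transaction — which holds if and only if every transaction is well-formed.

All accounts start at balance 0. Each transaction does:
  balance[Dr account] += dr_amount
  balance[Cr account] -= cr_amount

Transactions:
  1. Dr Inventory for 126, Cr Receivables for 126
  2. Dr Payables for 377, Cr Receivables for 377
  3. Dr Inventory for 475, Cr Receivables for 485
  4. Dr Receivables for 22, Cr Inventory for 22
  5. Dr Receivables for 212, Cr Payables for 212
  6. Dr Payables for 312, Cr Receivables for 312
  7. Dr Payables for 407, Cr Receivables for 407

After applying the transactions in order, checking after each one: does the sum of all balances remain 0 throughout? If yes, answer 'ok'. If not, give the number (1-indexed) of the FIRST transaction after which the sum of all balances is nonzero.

Answer: 3

Derivation:
After txn 1: dr=126 cr=126 sum_balances=0
After txn 2: dr=377 cr=377 sum_balances=0
After txn 3: dr=475 cr=485 sum_balances=-10
After txn 4: dr=22 cr=22 sum_balances=-10
After txn 5: dr=212 cr=212 sum_balances=-10
After txn 6: dr=312 cr=312 sum_balances=-10
After txn 7: dr=407 cr=407 sum_balances=-10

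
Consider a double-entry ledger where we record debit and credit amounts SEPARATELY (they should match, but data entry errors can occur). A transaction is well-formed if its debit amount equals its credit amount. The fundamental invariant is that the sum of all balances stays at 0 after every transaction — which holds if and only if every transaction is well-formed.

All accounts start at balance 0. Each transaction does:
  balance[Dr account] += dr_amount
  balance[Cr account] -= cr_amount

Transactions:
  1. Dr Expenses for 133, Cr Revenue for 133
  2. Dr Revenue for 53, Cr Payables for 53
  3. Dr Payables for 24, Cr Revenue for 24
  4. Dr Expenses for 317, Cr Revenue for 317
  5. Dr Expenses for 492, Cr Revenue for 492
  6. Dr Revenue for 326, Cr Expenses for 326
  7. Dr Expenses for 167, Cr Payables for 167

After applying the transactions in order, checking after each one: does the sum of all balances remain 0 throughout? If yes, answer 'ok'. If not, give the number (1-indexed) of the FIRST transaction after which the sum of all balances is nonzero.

After txn 1: dr=133 cr=133 sum_balances=0
After txn 2: dr=53 cr=53 sum_balances=0
After txn 3: dr=24 cr=24 sum_balances=0
After txn 4: dr=317 cr=317 sum_balances=0
After txn 5: dr=492 cr=492 sum_balances=0
After txn 6: dr=326 cr=326 sum_balances=0
After txn 7: dr=167 cr=167 sum_balances=0

Answer: ok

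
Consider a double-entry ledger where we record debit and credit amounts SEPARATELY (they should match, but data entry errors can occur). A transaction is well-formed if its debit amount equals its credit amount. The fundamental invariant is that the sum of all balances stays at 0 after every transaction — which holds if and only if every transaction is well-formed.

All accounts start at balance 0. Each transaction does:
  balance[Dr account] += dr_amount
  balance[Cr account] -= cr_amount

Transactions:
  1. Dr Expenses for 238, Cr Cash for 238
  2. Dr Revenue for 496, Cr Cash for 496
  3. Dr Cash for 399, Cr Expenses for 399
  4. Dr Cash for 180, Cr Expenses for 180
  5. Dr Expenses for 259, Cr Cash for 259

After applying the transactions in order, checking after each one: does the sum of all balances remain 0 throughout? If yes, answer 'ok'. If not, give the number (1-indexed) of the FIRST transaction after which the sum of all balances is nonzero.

Answer: ok

Derivation:
After txn 1: dr=238 cr=238 sum_balances=0
After txn 2: dr=496 cr=496 sum_balances=0
After txn 3: dr=399 cr=399 sum_balances=0
After txn 4: dr=180 cr=180 sum_balances=0
After txn 5: dr=259 cr=259 sum_balances=0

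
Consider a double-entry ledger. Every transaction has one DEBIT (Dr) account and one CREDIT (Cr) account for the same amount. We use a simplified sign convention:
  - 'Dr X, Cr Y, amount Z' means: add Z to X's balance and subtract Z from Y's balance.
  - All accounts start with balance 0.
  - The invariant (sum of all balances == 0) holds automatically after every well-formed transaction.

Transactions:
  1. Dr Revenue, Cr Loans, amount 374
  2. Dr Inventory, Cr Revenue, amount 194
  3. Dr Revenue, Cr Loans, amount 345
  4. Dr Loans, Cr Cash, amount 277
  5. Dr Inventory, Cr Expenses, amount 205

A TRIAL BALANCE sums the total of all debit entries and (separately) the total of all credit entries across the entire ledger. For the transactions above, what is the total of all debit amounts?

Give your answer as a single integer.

Answer: 1395

Derivation:
Txn 1: debit+=374
Txn 2: debit+=194
Txn 3: debit+=345
Txn 4: debit+=277
Txn 5: debit+=205
Total debits = 1395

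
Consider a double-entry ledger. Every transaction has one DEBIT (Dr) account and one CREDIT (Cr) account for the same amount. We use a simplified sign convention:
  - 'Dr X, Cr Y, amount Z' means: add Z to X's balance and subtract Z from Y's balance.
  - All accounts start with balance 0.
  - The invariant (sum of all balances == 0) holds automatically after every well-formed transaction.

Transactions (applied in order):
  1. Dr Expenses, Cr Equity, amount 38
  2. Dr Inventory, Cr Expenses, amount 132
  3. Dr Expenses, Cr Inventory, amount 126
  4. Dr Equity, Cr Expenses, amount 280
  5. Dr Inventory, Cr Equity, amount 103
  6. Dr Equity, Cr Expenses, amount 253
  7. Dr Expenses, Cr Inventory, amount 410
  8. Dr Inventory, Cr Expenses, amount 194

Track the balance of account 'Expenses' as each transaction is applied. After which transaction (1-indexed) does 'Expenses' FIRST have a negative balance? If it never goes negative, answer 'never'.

After txn 1: Expenses=38
After txn 2: Expenses=-94

Answer: 2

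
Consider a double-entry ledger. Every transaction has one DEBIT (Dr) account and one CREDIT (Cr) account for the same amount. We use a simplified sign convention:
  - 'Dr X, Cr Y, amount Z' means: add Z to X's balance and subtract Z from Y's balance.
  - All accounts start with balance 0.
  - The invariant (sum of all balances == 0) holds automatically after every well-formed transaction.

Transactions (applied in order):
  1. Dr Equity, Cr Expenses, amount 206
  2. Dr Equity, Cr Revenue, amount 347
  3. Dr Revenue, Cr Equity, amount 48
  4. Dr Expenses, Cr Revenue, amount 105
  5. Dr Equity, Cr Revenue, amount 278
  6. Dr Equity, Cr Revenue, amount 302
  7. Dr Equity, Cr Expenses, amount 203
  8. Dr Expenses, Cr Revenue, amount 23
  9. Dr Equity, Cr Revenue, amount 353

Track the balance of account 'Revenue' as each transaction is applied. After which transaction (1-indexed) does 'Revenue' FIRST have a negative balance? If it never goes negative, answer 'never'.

Answer: 2

Derivation:
After txn 1: Revenue=0
After txn 2: Revenue=-347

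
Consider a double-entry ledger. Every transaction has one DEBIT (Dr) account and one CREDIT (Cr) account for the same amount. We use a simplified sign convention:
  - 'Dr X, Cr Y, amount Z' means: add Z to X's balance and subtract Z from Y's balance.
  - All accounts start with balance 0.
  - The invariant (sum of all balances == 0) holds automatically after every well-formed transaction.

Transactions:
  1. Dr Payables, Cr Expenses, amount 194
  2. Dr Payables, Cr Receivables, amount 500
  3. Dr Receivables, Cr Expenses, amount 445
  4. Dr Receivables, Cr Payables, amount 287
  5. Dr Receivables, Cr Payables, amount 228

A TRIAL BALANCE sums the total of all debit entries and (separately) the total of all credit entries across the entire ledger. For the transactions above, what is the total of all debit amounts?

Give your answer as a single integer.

Txn 1: debit+=194
Txn 2: debit+=500
Txn 3: debit+=445
Txn 4: debit+=287
Txn 5: debit+=228
Total debits = 1654

Answer: 1654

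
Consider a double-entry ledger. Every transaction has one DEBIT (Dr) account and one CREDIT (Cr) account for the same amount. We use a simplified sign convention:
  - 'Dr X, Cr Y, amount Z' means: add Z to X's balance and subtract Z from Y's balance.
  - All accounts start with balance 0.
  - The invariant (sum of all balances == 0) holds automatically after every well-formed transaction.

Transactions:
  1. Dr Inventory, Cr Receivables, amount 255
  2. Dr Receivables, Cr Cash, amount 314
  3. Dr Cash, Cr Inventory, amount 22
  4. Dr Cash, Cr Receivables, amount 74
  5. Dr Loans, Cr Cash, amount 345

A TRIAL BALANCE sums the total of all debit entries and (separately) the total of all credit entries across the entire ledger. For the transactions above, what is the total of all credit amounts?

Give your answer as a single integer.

Txn 1: credit+=255
Txn 2: credit+=314
Txn 3: credit+=22
Txn 4: credit+=74
Txn 5: credit+=345
Total credits = 1010

Answer: 1010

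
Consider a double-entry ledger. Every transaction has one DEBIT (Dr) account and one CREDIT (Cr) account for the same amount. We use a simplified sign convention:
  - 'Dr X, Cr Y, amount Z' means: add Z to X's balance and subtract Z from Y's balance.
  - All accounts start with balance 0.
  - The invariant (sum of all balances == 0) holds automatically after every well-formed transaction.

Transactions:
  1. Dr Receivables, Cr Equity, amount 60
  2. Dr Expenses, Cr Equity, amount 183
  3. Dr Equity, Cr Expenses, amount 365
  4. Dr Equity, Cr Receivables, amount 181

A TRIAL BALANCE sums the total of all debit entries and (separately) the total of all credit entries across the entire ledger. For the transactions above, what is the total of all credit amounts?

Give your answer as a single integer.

Answer: 789

Derivation:
Txn 1: credit+=60
Txn 2: credit+=183
Txn 3: credit+=365
Txn 4: credit+=181
Total credits = 789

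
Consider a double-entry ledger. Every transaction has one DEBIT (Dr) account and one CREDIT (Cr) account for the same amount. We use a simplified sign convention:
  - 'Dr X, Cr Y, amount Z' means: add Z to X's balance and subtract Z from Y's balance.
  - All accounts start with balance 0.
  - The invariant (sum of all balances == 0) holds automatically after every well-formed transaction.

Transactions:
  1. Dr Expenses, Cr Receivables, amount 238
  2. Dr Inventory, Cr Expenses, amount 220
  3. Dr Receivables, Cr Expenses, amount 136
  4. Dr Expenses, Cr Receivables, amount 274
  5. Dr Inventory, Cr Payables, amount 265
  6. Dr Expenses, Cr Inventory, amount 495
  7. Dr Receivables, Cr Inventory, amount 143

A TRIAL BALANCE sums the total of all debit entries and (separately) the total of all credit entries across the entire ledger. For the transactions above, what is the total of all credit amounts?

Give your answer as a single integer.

Txn 1: credit+=238
Txn 2: credit+=220
Txn 3: credit+=136
Txn 4: credit+=274
Txn 5: credit+=265
Txn 6: credit+=495
Txn 7: credit+=143
Total credits = 1771

Answer: 1771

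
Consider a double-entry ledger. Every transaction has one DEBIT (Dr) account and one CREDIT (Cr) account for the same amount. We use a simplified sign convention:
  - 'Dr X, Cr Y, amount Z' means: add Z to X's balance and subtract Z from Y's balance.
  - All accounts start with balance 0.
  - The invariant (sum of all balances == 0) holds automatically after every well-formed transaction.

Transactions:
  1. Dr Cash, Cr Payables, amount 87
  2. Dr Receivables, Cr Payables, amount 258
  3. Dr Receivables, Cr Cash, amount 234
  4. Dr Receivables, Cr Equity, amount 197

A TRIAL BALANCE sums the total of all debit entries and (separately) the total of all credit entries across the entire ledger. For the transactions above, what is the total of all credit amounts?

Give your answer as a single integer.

Txn 1: credit+=87
Txn 2: credit+=258
Txn 3: credit+=234
Txn 4: credit+=197
Total credits = 776

Answer: 776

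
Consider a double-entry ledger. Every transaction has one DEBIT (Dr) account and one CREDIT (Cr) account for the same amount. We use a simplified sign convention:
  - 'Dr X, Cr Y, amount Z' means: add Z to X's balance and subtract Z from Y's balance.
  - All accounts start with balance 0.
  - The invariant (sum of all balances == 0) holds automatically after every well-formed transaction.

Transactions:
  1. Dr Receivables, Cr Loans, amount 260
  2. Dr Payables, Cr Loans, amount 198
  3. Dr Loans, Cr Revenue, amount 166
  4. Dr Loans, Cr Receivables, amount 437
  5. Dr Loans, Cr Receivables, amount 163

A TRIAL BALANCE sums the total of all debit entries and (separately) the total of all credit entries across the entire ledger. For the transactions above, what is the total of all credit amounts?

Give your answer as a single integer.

Txn 1: credit+=260
Txn 2: credit+=198
Txn 3: credit+=166
Txn 4: credit+=437
Txn 5: credit+=163
Total credits = 1224

Answer: 1224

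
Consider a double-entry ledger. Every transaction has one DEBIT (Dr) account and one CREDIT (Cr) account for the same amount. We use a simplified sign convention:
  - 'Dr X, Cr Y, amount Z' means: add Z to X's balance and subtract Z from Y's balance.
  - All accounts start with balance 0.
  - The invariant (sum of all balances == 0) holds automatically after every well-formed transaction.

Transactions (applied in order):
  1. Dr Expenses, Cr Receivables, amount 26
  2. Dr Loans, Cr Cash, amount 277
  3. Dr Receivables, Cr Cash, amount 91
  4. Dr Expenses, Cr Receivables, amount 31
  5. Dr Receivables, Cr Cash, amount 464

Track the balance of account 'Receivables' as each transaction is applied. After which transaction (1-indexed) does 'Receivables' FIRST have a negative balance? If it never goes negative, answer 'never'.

Answer: 1

Derivation:
After txn 1: Receivables=-26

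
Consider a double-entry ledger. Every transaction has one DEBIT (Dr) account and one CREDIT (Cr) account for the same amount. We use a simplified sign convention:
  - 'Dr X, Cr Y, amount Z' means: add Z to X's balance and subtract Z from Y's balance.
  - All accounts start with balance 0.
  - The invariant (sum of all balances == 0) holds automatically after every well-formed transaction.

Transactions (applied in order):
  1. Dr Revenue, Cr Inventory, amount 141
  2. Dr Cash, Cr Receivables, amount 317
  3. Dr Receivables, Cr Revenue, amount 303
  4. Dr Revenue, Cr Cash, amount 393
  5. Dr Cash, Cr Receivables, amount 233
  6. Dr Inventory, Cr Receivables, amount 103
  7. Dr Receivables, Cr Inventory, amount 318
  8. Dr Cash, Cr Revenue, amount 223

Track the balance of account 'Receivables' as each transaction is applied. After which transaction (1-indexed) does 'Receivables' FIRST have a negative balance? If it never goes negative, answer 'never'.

After txn 1: Receivables=0
After txn 2: Receivables=-317

Answer: 2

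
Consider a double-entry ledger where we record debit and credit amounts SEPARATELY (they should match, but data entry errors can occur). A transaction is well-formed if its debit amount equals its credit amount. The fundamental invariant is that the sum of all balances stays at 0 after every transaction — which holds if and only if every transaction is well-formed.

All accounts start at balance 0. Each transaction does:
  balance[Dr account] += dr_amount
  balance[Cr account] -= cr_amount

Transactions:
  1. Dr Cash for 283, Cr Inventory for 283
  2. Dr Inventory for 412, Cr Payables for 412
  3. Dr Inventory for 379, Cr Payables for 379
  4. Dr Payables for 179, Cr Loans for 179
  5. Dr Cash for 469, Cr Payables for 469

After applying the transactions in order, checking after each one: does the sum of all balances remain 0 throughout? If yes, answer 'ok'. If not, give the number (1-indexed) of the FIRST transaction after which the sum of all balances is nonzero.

Answer: ok

Derivation:
After txn 1: dr=283 cr=283 sum_balances=0
After txn 2: dr=412 cr=412 sum_balances=0
After txn 3: dr=379 cr=379 sum_balances=0
After txn 4: dr=179 cr=179 sum_balances=0
After txn 5: dr=469 cr=469 sum_balances=0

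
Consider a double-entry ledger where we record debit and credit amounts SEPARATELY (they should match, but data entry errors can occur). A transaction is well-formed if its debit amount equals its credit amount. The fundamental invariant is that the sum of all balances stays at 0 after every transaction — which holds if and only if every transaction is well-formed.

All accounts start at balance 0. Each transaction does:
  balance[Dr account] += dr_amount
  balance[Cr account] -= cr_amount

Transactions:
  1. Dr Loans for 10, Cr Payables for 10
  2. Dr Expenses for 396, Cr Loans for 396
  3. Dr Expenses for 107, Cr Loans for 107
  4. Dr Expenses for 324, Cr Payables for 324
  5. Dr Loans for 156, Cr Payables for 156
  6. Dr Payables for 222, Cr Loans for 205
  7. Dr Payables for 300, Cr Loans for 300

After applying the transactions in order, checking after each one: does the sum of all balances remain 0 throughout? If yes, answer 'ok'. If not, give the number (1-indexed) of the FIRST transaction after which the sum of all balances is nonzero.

Answer: 6

Derivation:
After txn 1: dr=10 cr=10 sum_balances=0
After txn 2: dr=396 cr=396 sum_balances=0
After txn 3: dr=107 cr=107 sum_balances=0
After txn 4: dr=324 cr=324 sum_balances=0
After txn 5: dr=156 cr=156 sum_balances=0
After txn 6: dr=222 cr=205 sum_balances=17
After txn 7: dr=300 cr=300 sum_balances=17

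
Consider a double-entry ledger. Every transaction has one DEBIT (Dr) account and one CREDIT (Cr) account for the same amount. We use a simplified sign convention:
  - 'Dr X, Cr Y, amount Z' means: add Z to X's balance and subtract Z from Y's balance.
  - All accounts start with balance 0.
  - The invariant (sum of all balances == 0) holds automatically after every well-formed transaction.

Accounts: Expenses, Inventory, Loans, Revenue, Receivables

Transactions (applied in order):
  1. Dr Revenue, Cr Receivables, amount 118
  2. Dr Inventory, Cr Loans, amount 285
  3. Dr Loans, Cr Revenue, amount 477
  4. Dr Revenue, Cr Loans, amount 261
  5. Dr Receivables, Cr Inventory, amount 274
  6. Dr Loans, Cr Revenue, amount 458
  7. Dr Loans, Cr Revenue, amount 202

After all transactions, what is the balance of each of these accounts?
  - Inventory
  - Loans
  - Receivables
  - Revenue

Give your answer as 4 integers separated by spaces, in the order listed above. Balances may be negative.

Answer: 11 591 156 -758

Derivation:
After txn 1 (Dr Revenue, Cr Receivables, amount 118): Receivables=-118 Revenue=118
After txn 2 (Dr Inventory, Cr Loans, amount 285): Inventory=285 Loans=-285 Receivables=-118 Revenue=118
After txn 3 (Dr Loans, Cr Revenue, amount 477): Inventory=285 Loans=192 Receivables=-118 Revenue=-359
After txn 4 (Dr Revenue, Cr Loans, amount 261): Inventory=285 Loans=-69 Receivables=-118 Revenue=-98
After txn 5 (Dr Receivables, Cr Inventory, amount 274): Inventory=11 Loans=-69 Receivables=156 Revenue=-98
After txn 6 (Dr Loans, Cr Revenue, amount 458): Inventory=11 Loans=389 Receivables=156 Revenue=-556
After txn 7 (Dr Loans, Cr Revenue, amount 202): Inventory=11 Loans=591 Receivables=156 Revenue=-758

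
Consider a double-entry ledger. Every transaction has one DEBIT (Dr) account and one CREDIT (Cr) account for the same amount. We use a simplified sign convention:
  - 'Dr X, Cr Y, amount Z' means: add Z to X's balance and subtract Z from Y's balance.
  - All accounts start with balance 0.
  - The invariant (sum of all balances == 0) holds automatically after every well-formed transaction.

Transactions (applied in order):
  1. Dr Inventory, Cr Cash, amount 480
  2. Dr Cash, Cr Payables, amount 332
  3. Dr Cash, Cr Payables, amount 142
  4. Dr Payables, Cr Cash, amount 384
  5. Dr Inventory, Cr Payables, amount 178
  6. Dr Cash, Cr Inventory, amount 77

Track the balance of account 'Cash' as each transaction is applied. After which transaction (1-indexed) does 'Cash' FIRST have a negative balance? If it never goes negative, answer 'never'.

After txn 1: Cash=-480

Answer: 1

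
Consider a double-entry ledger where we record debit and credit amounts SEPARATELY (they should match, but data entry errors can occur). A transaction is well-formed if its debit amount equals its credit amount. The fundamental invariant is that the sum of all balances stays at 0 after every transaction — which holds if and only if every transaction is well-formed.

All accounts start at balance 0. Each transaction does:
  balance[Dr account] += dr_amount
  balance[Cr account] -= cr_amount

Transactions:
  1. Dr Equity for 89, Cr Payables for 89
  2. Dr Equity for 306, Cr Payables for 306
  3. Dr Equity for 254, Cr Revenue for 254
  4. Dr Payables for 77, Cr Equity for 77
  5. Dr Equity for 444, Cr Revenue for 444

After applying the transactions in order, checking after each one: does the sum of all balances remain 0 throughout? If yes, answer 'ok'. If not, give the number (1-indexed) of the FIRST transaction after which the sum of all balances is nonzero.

After txn 1: dr=89 cr=89 sum_balances=0
After txn 2: dr=306 cr=306 sum_balances=0
After txn 3: dr=254 cr=254 sum_balances=0
After txn 4: dr=77 cr=77 sum_balances=0
After txn 5: dr=444 cr=444 sum_balances=0

Answer: ok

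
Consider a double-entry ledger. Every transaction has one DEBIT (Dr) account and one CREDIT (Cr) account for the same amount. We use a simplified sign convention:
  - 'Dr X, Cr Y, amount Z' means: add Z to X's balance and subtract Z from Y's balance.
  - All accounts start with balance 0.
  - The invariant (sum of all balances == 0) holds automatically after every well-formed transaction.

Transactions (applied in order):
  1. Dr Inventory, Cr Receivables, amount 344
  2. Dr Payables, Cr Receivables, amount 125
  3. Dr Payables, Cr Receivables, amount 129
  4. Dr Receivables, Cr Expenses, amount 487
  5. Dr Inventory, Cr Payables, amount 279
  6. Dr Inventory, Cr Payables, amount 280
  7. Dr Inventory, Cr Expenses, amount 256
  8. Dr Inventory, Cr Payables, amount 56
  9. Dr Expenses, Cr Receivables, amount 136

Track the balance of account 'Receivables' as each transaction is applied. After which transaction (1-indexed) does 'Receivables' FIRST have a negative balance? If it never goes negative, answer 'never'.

After txn 1: Receivables=-344

Answer: 1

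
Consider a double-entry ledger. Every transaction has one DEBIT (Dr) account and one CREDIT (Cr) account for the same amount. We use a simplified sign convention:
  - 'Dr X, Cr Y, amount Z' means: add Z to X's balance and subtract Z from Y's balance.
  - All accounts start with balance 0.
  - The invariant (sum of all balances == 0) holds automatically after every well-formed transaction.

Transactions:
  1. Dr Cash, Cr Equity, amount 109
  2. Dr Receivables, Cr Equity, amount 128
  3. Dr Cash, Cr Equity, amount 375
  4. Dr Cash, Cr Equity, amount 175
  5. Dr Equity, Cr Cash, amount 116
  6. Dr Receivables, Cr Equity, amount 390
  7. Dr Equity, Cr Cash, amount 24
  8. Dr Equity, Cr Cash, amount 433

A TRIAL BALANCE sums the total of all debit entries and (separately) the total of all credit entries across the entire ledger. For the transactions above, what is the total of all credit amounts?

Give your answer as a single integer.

Answer: 1750

Derivation:
Txn 1: credit+=109
Txn 2: credit+=128
Txn 3: credit+=375
Txn 4: credit+=175
Txn 5: credit+=116
Txn 6: credit+=390
Txn 7: credit+=24
Txn 8: credit+=433
Total credits = 1750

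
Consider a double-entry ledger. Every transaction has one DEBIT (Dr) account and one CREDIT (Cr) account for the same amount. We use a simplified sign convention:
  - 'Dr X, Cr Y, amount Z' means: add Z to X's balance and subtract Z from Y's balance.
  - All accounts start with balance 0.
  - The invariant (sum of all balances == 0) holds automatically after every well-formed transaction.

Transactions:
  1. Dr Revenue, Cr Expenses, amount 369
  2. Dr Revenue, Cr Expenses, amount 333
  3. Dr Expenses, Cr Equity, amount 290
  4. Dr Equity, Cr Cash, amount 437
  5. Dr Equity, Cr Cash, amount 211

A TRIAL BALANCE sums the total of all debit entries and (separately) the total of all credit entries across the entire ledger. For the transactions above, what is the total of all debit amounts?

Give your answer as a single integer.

Answer: 1640

Derivation:
Txn 1: debit+=369
Txn 2: debit+=333
Txn 3: debit+=290
Txn 4: debit+=437
Txn 5: debit+=211
Total debits = 1640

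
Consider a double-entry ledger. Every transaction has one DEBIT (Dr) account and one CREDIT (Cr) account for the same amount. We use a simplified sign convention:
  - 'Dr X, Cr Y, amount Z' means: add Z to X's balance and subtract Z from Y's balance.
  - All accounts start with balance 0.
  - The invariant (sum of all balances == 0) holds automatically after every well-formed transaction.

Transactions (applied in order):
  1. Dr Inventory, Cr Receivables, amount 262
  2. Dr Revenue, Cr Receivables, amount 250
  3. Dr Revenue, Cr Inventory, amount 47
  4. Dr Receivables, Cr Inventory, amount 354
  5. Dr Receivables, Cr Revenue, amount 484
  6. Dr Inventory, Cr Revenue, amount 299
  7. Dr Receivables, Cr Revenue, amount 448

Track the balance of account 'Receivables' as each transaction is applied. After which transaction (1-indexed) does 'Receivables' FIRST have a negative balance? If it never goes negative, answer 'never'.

Answer: 1

Derivation:
After txn 1: Receivables=-262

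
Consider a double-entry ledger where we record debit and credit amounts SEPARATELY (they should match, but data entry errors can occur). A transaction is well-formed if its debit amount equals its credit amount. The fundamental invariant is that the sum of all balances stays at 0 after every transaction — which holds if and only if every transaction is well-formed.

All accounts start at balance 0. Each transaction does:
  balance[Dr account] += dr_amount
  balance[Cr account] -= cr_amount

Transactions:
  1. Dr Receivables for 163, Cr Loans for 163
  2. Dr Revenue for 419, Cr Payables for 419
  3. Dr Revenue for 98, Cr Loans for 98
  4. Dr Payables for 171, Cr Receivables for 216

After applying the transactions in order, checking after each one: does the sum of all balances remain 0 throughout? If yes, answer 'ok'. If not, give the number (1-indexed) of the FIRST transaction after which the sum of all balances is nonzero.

After txn 1: dr=163 cr=163 sum_balances=0
After txn 2: dr=419 cr=419 sum_balances=0
After txn 3: dr=98 cr=98 sum_balances=0
After txn 4: dr=171 cr=216 sum_balances=-45

Answer: 4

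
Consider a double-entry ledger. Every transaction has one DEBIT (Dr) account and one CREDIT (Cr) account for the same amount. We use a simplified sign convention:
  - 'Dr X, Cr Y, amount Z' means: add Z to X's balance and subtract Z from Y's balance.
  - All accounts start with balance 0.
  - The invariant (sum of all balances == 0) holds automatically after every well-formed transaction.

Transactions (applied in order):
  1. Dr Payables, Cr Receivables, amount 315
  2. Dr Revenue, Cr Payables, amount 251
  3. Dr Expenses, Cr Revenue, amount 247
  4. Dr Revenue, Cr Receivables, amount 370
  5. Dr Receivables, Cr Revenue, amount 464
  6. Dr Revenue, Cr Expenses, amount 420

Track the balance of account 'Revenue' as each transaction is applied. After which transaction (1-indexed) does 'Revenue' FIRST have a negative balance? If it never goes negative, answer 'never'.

After txn 1: Revenue=0
After txn 2: Revenue=251
After txn 3: Revenue=4
After txn 4: Revenue=374
After txn 5: Revenue=-90

Answer: 5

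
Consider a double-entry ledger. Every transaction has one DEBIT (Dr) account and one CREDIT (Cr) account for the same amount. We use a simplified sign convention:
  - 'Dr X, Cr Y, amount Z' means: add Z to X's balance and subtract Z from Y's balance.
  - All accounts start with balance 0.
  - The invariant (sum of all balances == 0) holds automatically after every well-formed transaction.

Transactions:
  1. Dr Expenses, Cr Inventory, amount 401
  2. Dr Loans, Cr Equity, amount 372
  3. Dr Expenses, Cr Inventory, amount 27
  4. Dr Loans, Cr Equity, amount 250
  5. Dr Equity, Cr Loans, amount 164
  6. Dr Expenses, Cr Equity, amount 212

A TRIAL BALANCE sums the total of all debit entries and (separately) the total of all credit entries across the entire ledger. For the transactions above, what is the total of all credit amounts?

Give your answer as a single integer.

Answer: 1426

Derivation:
Txn 1: credit+=401
Txn 2: credit+=372
Txn 3: credit+=27
Txn 4: credit+=250
Txn 5: credit+=164
Txn 6: credit+=212
Total credits = 1426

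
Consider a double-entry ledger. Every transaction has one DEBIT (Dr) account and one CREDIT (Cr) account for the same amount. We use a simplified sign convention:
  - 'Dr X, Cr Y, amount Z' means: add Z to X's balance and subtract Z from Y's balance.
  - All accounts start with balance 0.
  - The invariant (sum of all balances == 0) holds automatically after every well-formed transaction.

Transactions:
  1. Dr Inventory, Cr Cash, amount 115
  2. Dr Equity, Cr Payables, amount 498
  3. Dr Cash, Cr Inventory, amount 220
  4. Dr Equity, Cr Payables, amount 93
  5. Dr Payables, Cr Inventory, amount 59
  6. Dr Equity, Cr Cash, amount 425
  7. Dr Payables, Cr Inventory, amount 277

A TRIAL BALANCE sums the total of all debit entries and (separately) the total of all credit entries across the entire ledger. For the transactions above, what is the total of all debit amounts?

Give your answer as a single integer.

Txn 1: debit+=115
Txn 2: debit+=498
Txn 3: debit+=220
Txn 4: debit+=93
Txn 5: debit+=59
Txn 6: debit+=425
Txn 7: debit+=277
Total debits = 1687

Answer: 1687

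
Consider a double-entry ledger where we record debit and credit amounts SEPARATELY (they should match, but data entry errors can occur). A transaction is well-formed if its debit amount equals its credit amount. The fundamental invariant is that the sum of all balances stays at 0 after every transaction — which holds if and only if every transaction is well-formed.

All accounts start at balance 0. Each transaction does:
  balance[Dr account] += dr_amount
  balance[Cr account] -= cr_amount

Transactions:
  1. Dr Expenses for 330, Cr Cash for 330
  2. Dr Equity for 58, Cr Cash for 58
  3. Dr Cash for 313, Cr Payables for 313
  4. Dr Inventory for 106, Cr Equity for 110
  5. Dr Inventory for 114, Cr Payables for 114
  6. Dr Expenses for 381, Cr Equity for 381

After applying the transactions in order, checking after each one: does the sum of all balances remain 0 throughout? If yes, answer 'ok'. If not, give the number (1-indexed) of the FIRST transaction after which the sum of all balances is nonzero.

After txn 1: dr=330 cr=330 sum_balances=0
After txn 2: dr=58 cr=58 sum_balances=0
After txn 3: dr=313 cr=313 sum_balances=0
After txn 4: dr=106 cr=110 sum_balances=-4
After txn 5: dr=114 cr=114 sum_balances=-4
After txn 6: dr=381 cr=381 sum_balances=-4

Answer: 4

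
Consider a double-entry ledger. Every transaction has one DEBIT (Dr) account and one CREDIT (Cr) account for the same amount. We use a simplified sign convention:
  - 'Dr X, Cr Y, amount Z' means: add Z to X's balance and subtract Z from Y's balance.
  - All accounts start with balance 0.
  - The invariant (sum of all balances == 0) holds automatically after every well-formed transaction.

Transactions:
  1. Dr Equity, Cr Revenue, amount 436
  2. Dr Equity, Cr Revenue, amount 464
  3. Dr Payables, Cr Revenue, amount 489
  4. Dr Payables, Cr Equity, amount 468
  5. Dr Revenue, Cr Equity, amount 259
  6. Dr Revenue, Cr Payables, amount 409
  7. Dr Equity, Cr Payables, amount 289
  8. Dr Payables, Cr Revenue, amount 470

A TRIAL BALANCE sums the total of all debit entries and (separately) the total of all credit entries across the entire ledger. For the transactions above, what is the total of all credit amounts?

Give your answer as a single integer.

Answer: 3284

Derivation:
Txn 1: credit+=436
Txn 2: credit+=464
Txn 3: credit+=489
Txn 4: credit+=468
Txn 5: credit+=259
Txn 6: credit+=409
Txn 7: credit+=289
Txn 8: credit+=470
Total credits = 3284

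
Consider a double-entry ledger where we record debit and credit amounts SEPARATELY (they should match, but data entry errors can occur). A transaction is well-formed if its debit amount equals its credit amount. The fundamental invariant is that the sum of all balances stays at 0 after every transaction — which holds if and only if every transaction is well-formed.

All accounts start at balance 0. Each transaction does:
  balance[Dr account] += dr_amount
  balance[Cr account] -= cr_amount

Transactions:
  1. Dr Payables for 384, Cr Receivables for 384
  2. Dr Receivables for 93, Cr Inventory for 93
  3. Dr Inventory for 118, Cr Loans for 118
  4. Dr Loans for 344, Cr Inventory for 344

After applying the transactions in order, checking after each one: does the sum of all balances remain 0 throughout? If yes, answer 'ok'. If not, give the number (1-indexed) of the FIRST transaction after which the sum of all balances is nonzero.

Answer: ok

Derivation:
After txn 1: dr=384 cr=384 sum_balances=0
After txn 2: dr=93 cr=93 sum_balances=0
After txn 3: dr=118 cr=118 sum_balances=0
After txn 4: dr=344 cr=344 sum_balances=0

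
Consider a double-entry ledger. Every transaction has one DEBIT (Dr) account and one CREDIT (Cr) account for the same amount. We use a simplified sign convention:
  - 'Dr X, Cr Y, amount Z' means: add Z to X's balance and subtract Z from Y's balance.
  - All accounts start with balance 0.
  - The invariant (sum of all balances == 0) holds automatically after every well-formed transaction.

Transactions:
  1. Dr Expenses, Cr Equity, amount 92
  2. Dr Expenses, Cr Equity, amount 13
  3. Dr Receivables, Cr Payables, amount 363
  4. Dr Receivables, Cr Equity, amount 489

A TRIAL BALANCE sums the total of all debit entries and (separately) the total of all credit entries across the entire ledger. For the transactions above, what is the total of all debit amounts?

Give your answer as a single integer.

Txn 1: debit+=92
Txn 2: debit+=13
Txn 3: debit+=363
Txn 4: debit+=489
Total debits = 957

Answer: 957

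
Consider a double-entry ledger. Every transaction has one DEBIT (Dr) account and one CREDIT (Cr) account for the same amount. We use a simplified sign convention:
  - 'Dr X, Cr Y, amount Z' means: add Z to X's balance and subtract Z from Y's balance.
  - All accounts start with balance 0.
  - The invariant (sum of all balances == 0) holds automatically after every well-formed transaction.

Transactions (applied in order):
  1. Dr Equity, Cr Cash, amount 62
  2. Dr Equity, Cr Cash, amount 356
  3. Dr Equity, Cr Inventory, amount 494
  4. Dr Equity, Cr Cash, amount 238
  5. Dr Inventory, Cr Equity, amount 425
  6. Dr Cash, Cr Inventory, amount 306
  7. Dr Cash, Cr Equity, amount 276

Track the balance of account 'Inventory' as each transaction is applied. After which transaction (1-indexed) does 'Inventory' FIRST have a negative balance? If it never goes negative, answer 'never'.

After txn 1: Inventory=0
After txn 2: Inventory=0
After txn 3: Inventory=-494

Answer: 3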